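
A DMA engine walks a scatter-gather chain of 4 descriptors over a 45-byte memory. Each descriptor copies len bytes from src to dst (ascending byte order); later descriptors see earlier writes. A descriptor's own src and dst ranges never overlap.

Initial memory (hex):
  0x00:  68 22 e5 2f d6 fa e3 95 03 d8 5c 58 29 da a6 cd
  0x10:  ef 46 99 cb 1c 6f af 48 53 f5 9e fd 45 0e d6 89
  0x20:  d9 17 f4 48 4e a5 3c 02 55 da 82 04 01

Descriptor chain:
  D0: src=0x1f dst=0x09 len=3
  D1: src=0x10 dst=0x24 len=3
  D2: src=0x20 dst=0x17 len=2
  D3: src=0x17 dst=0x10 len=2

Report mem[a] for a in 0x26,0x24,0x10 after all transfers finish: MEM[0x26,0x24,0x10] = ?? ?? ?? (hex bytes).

D0: mem[0x09..0x0b] <- [89 d9 17]
D1: mem[0x24..0x26] <- [ef 46 99]
D2: mem[0x17..0x18] <- [d9 17]
D3: mem[0x10..0x11] <- [d9 17]
query mem[0x26]=0x99, mem[0x24]=0xef, mem[0x10]=0xd9

MEM[0x26,0x24,0x10] = 99 ef d9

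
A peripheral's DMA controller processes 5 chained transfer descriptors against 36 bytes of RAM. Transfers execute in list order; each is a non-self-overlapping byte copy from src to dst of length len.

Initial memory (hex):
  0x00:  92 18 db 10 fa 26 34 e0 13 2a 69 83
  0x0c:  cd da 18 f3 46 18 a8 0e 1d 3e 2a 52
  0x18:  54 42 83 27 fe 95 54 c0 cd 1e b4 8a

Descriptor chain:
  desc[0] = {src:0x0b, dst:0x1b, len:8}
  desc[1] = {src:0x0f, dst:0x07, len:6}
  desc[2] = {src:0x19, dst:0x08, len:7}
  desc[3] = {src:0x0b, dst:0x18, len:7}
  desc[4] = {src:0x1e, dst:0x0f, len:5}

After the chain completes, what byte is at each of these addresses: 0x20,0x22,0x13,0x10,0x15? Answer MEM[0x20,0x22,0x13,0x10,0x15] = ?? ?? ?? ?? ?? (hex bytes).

MEM[0x20,0x22,0x13,0x10,0x15] = 46 a8 a8 f3 3e

D0: mem[0x1b..0x22] <- [83 cd da 18 f3 46 18 a8]
D1: mem[0x07..0x0c] <- [f3 46 18 a8 0e 1d]
D2: mem[0x08..0x0e] <- [42 83 83 cd da 18 f3]
D3: mem[0x18..0x1e] <- [cd da 18 f3 f3 46 18]
D4: mem[0x0f..0x13] <- [18 f3 46 18 a8]
query mem[0x20]=0x46, mem[0x22]=0xa8, mem[0x13]=0xa8, mem[0x10]=0xf3, mem[0x15]=0x3e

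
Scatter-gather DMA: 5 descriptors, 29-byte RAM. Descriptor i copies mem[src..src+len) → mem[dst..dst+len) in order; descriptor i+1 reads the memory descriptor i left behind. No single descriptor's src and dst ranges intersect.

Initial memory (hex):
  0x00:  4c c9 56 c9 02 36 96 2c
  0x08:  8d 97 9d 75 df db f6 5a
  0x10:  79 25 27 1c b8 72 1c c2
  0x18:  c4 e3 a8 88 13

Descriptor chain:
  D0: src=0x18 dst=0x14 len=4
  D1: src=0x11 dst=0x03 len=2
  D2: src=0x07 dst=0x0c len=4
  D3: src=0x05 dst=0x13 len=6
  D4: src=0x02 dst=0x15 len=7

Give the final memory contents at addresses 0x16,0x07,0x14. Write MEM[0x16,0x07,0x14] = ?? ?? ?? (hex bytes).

MEM[0x16,0x07,0x14] = 25 2c 96

[0] 0x18->0x14 len=4 : c4 e3 a8 88
[1] 0x11->0x03 len=2 : 25 27
[2] 0x07->0x0c len=4 : 2c 8d 97 9d
[3] 0x05->0x13 len=6 : 36 96 2c 8d 97 9d
[4] 0x02->0x15 len=7 : 56 25 27 36 96 2c 8d
query mem[0x16]=0x25, mem[0x07]=0x2c, mem[0x14]=0x96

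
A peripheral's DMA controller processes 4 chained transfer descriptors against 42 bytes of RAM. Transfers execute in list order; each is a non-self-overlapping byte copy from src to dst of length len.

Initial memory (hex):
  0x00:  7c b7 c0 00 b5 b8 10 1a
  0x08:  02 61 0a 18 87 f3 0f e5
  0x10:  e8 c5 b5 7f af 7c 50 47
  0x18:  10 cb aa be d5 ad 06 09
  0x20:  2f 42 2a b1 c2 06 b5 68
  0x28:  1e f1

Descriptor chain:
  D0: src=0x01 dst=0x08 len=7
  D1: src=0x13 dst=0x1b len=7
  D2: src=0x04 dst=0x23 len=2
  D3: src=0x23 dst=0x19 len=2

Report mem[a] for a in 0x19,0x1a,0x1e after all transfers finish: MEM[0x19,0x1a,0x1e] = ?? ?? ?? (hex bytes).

#0 dst[0x08+7] := {0xb7,0xc0,0x00,0xb5,0xb8,0x10,0x1a}
#1 dst[0x1b+7] := {0x7f,0xaf,0x7c,0x50,0x47,0x10,0xcb}
#2 dst[0x23+2] := {0xb5,0xb8}
#3 dst[0x19+2] := {0xb5,0xb8}
query mem[0x19]=0xb5, mem[0x1a]=0xb8, mem[0x1e]=0x50

MEM[0x19,0x1a,0x1e] = b5 b8 50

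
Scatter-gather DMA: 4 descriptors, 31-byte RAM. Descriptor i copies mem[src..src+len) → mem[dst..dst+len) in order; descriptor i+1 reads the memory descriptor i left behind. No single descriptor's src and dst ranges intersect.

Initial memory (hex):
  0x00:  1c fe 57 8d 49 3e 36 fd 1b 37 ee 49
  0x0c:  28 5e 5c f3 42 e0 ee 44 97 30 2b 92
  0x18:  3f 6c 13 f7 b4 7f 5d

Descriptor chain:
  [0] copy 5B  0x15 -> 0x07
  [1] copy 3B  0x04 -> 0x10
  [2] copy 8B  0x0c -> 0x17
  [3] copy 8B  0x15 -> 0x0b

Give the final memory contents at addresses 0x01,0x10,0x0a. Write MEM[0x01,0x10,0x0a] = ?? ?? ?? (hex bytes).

MEM[0x01,0x10,0x0a] = fe f3 3f

[0] 0x15->0x07 len=5 : 30 2b 92 3f 6c
[1] 0x04->0x10 len=3 : 49 3e 36
[2] 0x0c->0x17 len=8 : 28 5e 5c f3 49 3e 36 44
[3] 0x15->0x0b len=8 : 30 2b 28 5e 5c f3 49 3e
query mem[0x01]=0xfe, mem[0x10]=0xf3, mem[0x0a]=0x3f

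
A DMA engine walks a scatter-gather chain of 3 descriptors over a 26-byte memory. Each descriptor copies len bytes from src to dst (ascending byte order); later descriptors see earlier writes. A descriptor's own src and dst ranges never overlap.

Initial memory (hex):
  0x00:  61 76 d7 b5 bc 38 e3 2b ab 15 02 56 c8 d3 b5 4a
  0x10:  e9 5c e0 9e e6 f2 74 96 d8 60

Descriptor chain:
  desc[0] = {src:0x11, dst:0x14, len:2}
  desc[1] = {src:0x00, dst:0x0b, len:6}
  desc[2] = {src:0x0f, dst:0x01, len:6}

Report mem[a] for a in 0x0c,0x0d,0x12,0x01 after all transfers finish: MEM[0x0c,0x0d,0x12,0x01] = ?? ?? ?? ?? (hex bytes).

MEM[0x0c,0x0d,0x12,0x01] = 76 d7 e0 bc

#0 dst[0x14+2] := {0x5c,0xe0}
#1 dst[0x0b+6] := {0x61,0x76,0xd7,0xb5,0xbc,0x38}
#2 dst[0x01+6] := {0xbc,0x38,0x5c,0xe0,0x9e,0x5c}
query mem[0x0c]=0x76, mem[0x0d]=0xd7, mem[0x12]=0xe0, mem[0x01]=0xbc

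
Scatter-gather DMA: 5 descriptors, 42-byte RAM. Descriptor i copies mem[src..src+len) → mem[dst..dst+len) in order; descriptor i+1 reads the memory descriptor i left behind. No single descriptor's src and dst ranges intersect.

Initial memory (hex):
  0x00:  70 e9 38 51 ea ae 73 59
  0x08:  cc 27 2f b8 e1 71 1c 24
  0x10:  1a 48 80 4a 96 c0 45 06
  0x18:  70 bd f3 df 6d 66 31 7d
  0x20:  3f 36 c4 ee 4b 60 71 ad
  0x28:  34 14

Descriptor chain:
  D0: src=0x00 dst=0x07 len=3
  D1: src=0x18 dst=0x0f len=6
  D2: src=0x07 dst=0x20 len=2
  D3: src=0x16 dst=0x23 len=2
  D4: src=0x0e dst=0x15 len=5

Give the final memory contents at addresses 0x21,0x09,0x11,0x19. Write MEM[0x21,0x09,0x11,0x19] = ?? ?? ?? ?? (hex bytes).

#0 dst[0x07+3] := {0x70,0xe9,0x38}
#1 dst[0x0f+6] := {0x70,0xbd,0xf3,0xdf,0x6d,0x66}
#2 dst[0x20+2] := {0x70,0xe9}
#3 dst[0x23+2] := {0x45,0x06}
#4 dst[0x15+5] := {0x1c,0x70,0xbd,0xf3,0xdf}
query mem[0x21]=0xe9, mem[0x09]=0x38, mem[0x11]=0xf3, mem[0x19]=0xdf

MEM[0x21,0x09,0x11,0x19] = e9 38 f3 df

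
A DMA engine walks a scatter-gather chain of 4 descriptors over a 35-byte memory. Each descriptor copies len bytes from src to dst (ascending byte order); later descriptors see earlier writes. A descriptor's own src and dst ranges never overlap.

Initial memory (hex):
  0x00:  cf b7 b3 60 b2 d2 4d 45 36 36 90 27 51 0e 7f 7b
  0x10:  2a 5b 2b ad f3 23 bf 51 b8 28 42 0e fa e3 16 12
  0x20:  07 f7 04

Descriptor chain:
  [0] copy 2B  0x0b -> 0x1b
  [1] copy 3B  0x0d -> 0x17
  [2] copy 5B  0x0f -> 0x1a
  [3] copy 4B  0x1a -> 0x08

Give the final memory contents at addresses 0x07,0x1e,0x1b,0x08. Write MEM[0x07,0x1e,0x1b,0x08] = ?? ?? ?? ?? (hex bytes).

#0 dst[0x1b+2] := {0x27,0x51}
#1 dst[0x17+3] := {0x0e,0x7f,0x7b}
#2 dst[0x1a+5] := {0x7b,0x2a,0x5b,0x2b,0xad}
#3 dst[0x08+4] := {0x7b,0x2a,0x5b,0x2b}
query mem[0x07]=0x45, mem[0x1e]=0xad, mem[0x1b]=0x2a, mem[0x08]=0x7b

MEM[0x07,0x1e,0x1b,0x08] = 45 ad 2a 7b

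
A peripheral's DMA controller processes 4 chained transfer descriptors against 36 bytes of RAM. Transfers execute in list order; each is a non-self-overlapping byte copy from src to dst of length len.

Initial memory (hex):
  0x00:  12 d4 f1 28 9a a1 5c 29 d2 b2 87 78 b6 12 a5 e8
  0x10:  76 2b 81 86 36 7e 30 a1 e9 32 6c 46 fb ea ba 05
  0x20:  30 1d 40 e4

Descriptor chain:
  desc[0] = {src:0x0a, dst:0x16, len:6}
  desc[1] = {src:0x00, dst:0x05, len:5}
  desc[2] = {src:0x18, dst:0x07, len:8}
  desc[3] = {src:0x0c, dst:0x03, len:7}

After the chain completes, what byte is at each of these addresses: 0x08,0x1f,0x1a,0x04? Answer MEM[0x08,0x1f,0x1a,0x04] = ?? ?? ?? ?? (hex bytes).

MEM[0x08,0x1f,0x1a,0x04] = 2b 05 a5 ba

[0] 0x0a->0x16 len=6 : 87 78 b6 12 a5 e8
[1] 0x00->0x05 len=5 : 12 d4 f1 28 9a
[2] 0x18->0x07 len=8 : b6 12 a5 e8 fb ea ba 05
[3] 0x0c->0x03 len=7 : ea ba 05 e8 76 2b 81
query mem[0x08]=0x2b, mem[0x1f]=0x05, mem[0x1a]=0xa5, mem[0x04]=0xba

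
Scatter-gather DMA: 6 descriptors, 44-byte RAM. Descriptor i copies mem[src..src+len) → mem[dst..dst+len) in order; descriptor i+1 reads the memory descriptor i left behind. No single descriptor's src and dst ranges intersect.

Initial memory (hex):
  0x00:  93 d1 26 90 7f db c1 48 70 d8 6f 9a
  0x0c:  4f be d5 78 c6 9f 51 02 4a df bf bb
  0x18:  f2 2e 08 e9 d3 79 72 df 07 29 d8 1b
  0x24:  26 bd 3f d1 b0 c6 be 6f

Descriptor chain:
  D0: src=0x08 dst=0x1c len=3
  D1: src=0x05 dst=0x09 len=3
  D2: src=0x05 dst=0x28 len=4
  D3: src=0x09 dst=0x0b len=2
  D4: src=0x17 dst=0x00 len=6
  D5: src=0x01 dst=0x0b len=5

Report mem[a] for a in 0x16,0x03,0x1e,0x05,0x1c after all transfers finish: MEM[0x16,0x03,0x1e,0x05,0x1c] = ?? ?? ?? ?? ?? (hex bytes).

#0 dst[0x1c+3] := {0x70,0xd8,0x6f}
#1 dst[0x09+3] := {0xdb,0xc1,0x48}
#2 dst[0x28+4] := {0xdb,0xc1,0x48,0x70}
#3 dst[0x0b+2] := {0xdb,0xc1}
#4 dst[0x00+6] := {0xbb,0xf2,0x2e,0x08,0xe9,0x70}
#5 dst[0x0b+5] := {0xf2,0x2e,0x08,0xe9,0x70}
query mem[0x16]=0xbf, mem[0x03]=0x08, mem[0x1e]=0x6f, mem[0x05]=0x70, mem[0x1c]=0x70

MEM[0x16,0x03,0x1e,0x05,0x1c] = bf 08 6f 70 70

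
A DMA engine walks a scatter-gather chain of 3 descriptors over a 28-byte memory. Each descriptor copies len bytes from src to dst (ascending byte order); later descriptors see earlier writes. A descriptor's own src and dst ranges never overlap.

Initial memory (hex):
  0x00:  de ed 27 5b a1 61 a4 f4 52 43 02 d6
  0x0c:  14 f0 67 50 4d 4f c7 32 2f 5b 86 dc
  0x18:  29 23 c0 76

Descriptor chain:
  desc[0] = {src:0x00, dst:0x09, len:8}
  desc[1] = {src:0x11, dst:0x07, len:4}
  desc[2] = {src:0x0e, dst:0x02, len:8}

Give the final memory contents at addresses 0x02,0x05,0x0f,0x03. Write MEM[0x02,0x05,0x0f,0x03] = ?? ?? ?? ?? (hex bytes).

MEM[0x02,0x05,0x0f,0x03] = 61 4f a4 a4

#0 dst[0x09+8] := {0xde,0xed,0x27,0x5b,0xa1,0x61,0xa4,0xf4}
#1 dst[0x07+4] := {0x4f,0xc7,0x32,0x2f}
#2 dst[0x02+8] := {0x61,0xa4,0xf4,0x4f,0xc7,0x32,0x2f,0x5b}
query mem[0x02]=0x61, mem[0x05]=0x4f, mem[0x0f]=0xa4, mem[0x03]=0xa4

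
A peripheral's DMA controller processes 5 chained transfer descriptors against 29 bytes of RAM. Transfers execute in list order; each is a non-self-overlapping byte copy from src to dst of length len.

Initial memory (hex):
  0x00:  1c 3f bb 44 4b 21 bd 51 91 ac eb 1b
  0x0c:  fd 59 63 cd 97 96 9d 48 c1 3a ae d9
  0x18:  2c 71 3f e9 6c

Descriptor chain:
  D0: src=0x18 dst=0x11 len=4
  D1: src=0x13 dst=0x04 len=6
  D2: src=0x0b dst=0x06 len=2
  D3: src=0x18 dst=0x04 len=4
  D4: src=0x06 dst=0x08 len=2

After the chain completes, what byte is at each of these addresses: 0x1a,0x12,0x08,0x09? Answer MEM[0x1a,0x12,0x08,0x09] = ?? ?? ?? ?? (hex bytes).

MEM[0x1a,0x12,0x08,0x09] = 3f 71 3f e9

[0] 0x18->0x11 len=4 : 2c 71 3f e9
[1] 0x13->0x04 len=6 : 3f e9 3a ae d9 2c
[2] 0x0b->0x06 len=2 : 1b fd
[3] 0x18->0x04 len=4 : 2c 71 3f e9
[4] 0x06->0x08 len=2 : 3f e9
query mem[0x1a]=0x3f, mem[0x12]=0x71, mem[0x08]=0x3f, mem[0x09]=0xe9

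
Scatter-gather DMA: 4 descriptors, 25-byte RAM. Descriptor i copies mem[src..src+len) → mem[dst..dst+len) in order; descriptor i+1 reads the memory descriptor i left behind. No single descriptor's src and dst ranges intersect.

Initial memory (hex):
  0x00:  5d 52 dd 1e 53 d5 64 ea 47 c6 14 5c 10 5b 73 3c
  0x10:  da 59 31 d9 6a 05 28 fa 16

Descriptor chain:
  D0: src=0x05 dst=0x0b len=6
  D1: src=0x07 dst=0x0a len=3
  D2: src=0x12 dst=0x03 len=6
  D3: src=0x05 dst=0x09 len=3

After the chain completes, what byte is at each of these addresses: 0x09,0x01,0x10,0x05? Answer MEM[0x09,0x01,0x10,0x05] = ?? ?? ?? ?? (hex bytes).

MEM[0x09,0x01,0x10,0x05] = 6a 52 14 6a

  after D0: wrote 6B at 0x0b = d564ea47c614
  after D1: wrote 3B at 0x0a = ea47c6
  after D2: wrote 6B at 0x03 = 31d96a0528fa
  after D3: wrote 3B at 0x09 = 6a0528
query mem[0x09]=0x6a, mem[0x01]=0x52, mem[0x10]=0x14, mem[0x05]=0x6a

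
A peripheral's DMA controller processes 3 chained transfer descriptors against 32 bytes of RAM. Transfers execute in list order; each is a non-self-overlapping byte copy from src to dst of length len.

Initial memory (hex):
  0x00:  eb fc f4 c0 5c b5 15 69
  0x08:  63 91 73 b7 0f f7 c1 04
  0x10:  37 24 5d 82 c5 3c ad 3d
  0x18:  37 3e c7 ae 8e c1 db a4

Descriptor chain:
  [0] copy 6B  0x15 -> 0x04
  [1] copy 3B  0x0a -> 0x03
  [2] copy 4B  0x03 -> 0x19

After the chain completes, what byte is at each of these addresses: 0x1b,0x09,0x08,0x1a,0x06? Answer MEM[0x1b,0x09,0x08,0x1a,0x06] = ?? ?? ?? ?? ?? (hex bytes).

[0] 0x15->0x04 len=6 : 3c ad 3d 37 3e c7
[1] 0x0a->0x03 len=3 : 73 b7 0f
[2] 0x03->0x19 len=4 : 73 b7 0f 3d
query mem[0x1b]=0x0f, mem[0x09]=0xc7, mem[0x08]=0x3e, mem[0x1a]=0xb7, mem[0x06]=0x3d

MEM[0x1b,0x09,0x08,0x1a,0x06] = 0f c7 3e b7 3d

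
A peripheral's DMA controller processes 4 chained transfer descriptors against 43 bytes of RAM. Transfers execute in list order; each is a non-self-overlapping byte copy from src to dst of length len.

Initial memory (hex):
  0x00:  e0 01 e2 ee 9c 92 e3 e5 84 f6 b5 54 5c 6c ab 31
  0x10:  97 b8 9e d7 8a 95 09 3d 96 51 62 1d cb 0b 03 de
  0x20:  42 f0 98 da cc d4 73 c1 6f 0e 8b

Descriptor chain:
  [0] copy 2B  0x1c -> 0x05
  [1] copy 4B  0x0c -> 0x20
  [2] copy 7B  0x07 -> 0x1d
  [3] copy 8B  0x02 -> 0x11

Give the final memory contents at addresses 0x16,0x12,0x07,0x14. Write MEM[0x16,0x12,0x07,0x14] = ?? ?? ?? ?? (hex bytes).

MEM[0x16,0x12,0x07,0x14] = e5 ee e5 cb

#0 dst[0x05+2] := {0xcb,0x0b}
#1 dst[0x20+4] := {0x5c,0x6c,0xab,0x31}
#2 dst[0x1d+7] := {0xe5,0x84,0xf6,0xb5,0x54,0x5c,0x6c}
#3 dst[0x11+8] := {0xe2,0xee,0x9c,0xcb,0x0b,0xe5,0x84,0xf6}
query mem[0x16]=0xe5, mem[0x12]=0xee, mem[0x07]=0xe5, mem[0x14]=0xcb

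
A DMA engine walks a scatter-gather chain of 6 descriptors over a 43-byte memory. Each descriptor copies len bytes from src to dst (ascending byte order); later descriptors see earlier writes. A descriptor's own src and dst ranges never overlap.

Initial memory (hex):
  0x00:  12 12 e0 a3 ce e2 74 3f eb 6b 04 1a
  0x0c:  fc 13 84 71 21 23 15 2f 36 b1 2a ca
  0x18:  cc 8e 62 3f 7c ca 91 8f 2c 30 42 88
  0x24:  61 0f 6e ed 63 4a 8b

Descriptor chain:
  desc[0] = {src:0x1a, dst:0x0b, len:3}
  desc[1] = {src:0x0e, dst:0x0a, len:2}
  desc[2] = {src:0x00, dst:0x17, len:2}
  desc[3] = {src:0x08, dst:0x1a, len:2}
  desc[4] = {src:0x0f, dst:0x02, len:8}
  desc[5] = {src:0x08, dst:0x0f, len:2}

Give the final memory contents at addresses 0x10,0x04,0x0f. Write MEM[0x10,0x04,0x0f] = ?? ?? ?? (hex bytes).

#0 dst[0x0b+3] := {0x62,0x3f,0x7c}
#1 dst[0x0a+2] := {0x84,0x71}
#2 dst[0x17+2] := {0x12,0x12}
#3 dst[0x1a+2] := {0xeb,0x6b}
#4 dst[0x02+8] := {0x71,0x21,0x23,0x15,0x2f,0x36,0xb1,0x2a}
#5 dst[0x0f+2] := {0xb1,0x2a}
query mem[0x10]=0x2a, mem[0x04]=0x23, mem[0x0f]=0xb1

MEM[0x10,0x04,0x0f] = 2a 23 b1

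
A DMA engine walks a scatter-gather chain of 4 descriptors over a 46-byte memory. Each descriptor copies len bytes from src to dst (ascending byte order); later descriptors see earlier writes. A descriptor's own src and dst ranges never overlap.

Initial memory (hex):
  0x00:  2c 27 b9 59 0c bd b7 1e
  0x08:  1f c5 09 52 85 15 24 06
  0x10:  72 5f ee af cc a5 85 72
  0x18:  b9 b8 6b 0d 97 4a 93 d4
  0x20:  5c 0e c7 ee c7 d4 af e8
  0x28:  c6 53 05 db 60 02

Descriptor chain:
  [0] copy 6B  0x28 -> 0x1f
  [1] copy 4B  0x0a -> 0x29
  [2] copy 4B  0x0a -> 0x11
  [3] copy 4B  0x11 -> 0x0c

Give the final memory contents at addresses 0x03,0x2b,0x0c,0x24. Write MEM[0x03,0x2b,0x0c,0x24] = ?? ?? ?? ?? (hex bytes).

[0] 0x28->0x1f len=6 : c6 53 05 db 60 02
[1] 0x0a->0x29 len=4 : 09 52 85 15
[2] 0x0a->0x11 len=4 : 09 52 85 15
[3] 0x11->0x0c len=4 : 09 52 85 15
query mem[0x03]=0x59, mem[0x2b]=0x85, mem[0x0c]=0x09, mem[0x24]=0x02

MEM[0x03,0x2b,0x0c,0x24] = 59 85 09 02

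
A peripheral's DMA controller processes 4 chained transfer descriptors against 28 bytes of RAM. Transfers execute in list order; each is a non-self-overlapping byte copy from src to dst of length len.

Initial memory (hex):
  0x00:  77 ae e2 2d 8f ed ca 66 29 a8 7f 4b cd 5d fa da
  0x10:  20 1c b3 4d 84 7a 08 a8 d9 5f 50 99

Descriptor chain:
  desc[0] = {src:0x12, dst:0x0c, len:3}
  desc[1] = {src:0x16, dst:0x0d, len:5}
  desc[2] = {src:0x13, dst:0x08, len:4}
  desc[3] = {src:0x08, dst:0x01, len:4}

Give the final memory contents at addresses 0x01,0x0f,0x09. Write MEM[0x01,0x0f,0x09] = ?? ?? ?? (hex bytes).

[0] 0x12->0x0c len=3 : b3 4d 84
[1] 0x16->0x0d len=5 : 08 a8 d9 5f 50
[2] 0x13->0x08 len=4 : 4d 84 7a 08
[3] 0x08->0x01 len=4 : 4d 84 7a 08
query mem[0x01]=0x4d, mem[0x0f]=0xd9, mem[0x09]=0x84

MEM[0x01,0x0f,0x09] = 4d d9 84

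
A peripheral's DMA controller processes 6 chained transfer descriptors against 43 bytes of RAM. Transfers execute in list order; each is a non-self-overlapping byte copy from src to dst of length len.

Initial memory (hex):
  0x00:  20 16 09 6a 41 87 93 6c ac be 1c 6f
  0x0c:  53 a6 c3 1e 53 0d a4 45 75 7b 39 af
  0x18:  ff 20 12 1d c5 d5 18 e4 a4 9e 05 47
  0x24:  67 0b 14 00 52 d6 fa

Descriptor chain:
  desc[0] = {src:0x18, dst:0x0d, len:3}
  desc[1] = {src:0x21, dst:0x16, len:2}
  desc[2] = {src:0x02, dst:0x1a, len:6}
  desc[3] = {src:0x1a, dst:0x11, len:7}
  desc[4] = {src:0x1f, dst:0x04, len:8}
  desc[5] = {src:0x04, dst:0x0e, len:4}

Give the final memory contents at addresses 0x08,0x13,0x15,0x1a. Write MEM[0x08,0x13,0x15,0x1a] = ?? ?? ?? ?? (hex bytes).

D0: mem[0x0d..0x0f] <- [ff 20 12]
D1: mem[0x16..0x17] <- [9e 05]
D2: mem[0x1a..0x1f] <- [09 6a 41 87 93 6c]
D3: mem[0x11..0x17] <- [09 6a 41 87 93 6c a4]
D4: mem[0x04..0x0b] <- [6c a4 9e 05 47 67 0b 14]
D5: mem[0x0e..0x11] <- [6c a4 9e 05]
query mem[0x08]=0x47, mem[0x13]=0x41, mem[0x15]=0x93, mem[0x1a]=0x09

MEM[0x08,0x13,0x15,0x1a] = 47 41 93 09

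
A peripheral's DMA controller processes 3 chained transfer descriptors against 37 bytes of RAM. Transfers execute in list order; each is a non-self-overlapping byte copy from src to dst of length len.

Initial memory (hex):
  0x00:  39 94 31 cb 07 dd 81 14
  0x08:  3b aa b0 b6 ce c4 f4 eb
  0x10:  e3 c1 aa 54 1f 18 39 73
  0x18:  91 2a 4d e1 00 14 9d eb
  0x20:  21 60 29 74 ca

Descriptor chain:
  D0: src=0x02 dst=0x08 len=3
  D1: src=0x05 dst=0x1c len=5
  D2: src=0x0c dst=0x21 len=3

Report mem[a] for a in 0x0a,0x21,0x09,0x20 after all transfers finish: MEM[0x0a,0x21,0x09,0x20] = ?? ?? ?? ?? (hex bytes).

MEM[0x0a,0x21,0x09,0x20] = 07 ce cb cb

#0 dst[0x08+3] := {0x31,0xcb,0x07}
#1 dst[0x1c+5] := {0xdd,0x81,0x14,0x31,0xcb}
#2 dst[0x21+3] := {0xce,0xc4,0xf4}
query mem[0x0a]=0x07, mem[0x21]=0xce, mem[0x09]=0xcb, mem[0x20]=0xcb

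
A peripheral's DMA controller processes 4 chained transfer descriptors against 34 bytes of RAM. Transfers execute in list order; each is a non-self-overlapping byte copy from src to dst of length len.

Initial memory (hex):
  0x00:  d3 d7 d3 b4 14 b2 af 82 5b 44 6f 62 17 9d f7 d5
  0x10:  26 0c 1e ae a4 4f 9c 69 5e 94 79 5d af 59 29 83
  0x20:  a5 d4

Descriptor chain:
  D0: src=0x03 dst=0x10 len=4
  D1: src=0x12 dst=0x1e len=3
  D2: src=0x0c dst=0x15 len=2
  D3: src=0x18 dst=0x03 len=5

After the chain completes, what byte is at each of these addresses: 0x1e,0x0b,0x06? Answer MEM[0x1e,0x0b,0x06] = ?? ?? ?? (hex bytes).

[0] 0x03->0x10 len=4 : b4 14 b2 af
[1] 0x12->0x1e len=3 : b2 af a4
[2] 0x0c->0x15 len=2 : 17 9d
[3] 0x18->0x03 len=5 : 5e 94 79 5d af
query mem[0x1e]=0xb2, mem[0x0b]=0x62, mem[0x06]=0x5d

MEM[0x1e,0x0b,0x06] = b2 62 5d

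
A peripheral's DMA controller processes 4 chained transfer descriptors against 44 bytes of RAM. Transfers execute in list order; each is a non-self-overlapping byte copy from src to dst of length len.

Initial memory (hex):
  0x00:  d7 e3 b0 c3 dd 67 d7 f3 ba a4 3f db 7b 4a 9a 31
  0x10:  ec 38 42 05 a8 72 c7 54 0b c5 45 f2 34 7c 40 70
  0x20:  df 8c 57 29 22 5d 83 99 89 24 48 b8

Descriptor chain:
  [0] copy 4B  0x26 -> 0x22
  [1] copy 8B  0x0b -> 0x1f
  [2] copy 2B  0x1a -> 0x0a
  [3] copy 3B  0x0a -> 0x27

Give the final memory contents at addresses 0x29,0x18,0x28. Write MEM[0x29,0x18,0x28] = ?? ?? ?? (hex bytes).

  after D0: wrote 4B at 0x22 = 83998924
  after D1: wrote 8B at 0x1f = db7b4a9a31ec3842
  after D2: wrote 2B at 0x0a = 45f2
  after D3: wrote 3B at 0x27 = 45f27b
query mem[0x29]=0x7b, mem[0x18]=0x0b, mem[0x28]=0xf2

MEM[0x29,0x18,0x28] = 7b 0b f2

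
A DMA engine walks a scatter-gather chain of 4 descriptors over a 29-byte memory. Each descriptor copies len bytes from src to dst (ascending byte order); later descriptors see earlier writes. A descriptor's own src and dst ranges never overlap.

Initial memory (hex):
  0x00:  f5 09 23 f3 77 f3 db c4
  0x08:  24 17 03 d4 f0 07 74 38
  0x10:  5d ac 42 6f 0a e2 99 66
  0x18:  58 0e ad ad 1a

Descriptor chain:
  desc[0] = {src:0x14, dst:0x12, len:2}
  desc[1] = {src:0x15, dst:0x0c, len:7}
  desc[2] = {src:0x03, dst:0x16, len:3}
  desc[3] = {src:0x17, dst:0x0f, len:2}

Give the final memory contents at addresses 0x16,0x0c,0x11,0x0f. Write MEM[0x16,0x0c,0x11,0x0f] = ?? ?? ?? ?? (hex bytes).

MEM[0x16,0x0c,0x11,0x0f] = f3 e2 ad 77

#0 dst[0x12+2] := {0x0a,0xe2}
#1 dst[0x0c+7] := {0xe2,0x99,0x66,0x58,0x0e,0xad,0xad}
#2 dst[0x16+3] := {0xf3,0x77,0xf3}
#3 dst[0x0f+2] := {0x77,0xf3}
query mem[0x16]=0xf3, mem[0x0c]=0xe2, mem[0x11]=0xad, mem[0x0f]=0x77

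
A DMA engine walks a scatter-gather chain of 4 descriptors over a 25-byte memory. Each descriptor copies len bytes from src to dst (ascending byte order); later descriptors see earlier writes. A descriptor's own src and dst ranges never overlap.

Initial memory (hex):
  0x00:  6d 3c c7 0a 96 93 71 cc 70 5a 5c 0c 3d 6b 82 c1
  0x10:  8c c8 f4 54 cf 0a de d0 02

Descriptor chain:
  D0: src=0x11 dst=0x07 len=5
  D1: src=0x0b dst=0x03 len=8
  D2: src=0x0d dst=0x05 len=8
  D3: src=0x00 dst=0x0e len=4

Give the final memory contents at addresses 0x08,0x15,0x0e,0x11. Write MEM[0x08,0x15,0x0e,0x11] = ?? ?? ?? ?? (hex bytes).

#0 dst[0x07+5] := {0xc8,0xf4,0x54,0xcf,0x0a}
#1 dst[0x03+8] := {0x0a,0x3d,0x6b,0x82,0xc1,0x8c,0xc8,0xf4}
#2 dst[0x05+8] := {0x6b,0x82,0xc1,0x8c,0xc8,0xf4,0x54,0xcf}
#3 dst[0x0e+4] := {0x6d,0x3c,0xc7,0x0a}
query mem[0x08]=0x8c, mem[0x15]=0x0a, mem[0x0e]=0x6d, mem[0x11]=0x0a

MEM[0x08,0x15,0x0e,0x11] = 8c 0a 6d 0a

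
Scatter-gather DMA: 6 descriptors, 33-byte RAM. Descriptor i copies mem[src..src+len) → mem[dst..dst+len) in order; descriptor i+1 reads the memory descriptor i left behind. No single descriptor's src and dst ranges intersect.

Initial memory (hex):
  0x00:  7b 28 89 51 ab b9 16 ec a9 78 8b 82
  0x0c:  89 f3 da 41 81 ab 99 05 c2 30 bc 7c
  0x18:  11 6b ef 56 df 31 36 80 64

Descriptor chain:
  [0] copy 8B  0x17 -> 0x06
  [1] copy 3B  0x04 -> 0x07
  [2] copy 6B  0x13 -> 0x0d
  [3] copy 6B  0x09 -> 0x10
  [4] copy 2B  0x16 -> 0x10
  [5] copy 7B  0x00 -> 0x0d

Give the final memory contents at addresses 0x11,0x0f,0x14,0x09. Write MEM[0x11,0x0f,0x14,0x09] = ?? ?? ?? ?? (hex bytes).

MEM[0x11,0x0f,0x14,0x09] = ab 89 05 7c

  after D0: wrote 8B at 0x06 = 7c116bef56df3136
  after D1: wrote 3B at 0x07 = abb97c
  after D2: wrote 6B at 0x0d = 05c230bc7c11
  after D3: wrote 6B at 0x10 = 7c56df3105c2
  after D4: wrote 2B at 0x10 = bc7c
  after D5: wrote 7B at 0x0d = 7b288951abb97c
query mem[0x11]=0xab, mem[0x0f]=0x89, mem[0x14]=0x05, mem[0x09]=0x7c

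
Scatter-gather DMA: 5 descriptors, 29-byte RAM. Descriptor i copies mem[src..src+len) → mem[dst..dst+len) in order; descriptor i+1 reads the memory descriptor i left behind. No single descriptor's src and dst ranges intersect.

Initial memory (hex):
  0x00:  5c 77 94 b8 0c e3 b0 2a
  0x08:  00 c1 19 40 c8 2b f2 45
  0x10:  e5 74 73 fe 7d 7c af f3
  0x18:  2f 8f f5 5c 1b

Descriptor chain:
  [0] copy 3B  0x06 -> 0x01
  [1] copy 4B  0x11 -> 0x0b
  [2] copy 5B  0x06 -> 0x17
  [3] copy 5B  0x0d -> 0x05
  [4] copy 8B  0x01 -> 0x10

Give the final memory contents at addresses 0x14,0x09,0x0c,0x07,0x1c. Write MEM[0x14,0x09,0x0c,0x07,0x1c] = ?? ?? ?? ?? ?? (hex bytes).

[0] 0x06->0x01 len=3 : b0 2a 00
[1] 0x11->0x0b len=4 : 74 73 fe 7d
[2] 0x06->0x17 len=5 : b0 2a 00 c1 19
[3] 0x0d->0x05 len=5 : fe 7d 45 e5 74
[4] 0x01->0x10 len=8 : b0 2a 00 0c fe 7d 45 e5
query mem[0x14]=0xfe, mem[0x09]=0x74, mem[0x0c]=0x73, mem[0x07]=0x45, mem[0x1c]=0x1b

MEM[0x14,0x09,0x0c,0x07,0x1c] = fe 74 73 45 1b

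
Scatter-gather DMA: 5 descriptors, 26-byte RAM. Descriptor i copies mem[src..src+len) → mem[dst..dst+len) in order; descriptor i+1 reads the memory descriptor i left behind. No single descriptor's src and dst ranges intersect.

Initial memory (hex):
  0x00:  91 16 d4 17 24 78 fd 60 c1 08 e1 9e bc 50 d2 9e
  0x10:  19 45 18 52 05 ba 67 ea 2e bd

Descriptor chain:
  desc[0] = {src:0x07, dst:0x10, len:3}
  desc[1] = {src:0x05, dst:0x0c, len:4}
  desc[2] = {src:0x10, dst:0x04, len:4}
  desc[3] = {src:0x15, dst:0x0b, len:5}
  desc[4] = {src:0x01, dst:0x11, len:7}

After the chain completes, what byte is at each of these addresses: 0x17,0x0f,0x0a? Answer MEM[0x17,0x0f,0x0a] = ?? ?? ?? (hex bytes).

  after D0: wrote 3B at 0x10 = 60c108
  after D1: wrote 4B at 0x0c = 78fd60c1
  after D2: wrote 4B at 0x04 = 60c10852
  after D3: wrote 5B at 0x0b = ba67ea2ebd
  after D4: wrote 7B at 0x11 = 16d41760c10852
query mem[0x17]=0x52, mem[0x0f]=0xbd, mem[0x0a]=0xe1

MEM[0x17,0x0f,0x0a] = 52 bd e1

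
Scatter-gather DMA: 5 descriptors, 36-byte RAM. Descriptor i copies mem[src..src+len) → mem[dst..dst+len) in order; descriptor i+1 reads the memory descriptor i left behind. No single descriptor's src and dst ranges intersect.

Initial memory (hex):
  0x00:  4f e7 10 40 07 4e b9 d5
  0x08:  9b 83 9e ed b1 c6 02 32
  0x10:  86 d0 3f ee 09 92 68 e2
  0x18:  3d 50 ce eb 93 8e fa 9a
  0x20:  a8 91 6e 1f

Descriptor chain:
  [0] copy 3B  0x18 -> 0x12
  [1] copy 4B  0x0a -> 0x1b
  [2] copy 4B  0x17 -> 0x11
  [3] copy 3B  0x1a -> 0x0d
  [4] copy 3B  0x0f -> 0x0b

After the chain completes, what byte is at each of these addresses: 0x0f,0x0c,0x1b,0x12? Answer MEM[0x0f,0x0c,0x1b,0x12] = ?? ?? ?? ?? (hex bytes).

MEM[0x0f,0x0c,0x1b,0x12] = ed 86 9e 3d

  after D0: wrote 3B at 0x12 = 3d50ce
  after D1: wrote 4B at 0x1b = 9eedb1c6
  after D2: wrote 4B at 0x11 = e23d50ce
  after D3: wrote 3B at 0x0d = ce9eed
  after D4: wrote 3B at 0x0b = ed86e2
query mem[0x0f]=0xed, mem[0x0c]=0x86, mem[0x1b]=0x9e, mem[0x12]=0x3d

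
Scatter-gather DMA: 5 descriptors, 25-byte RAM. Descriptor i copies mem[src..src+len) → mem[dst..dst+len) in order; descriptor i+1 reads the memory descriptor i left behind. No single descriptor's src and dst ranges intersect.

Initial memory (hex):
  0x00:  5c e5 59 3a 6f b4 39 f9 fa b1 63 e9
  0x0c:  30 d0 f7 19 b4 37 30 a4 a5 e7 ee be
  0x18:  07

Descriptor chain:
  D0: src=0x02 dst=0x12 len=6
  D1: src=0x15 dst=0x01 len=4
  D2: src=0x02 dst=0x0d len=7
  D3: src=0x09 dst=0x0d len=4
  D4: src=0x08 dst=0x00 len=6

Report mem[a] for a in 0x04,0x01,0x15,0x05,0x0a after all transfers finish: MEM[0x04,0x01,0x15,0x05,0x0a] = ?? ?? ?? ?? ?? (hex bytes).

MEM[0x04,0x01,0x15,0x05,0x0a] = 30 b1 b4 b1 63

[0] 0x02->0x12 len=6 : 59 3a 6f b4 39 f9
[1] 0x15->0x01 len=4 : b4 39 f9 07
[2] 0x02->0x0d len=7 : 39 f9 07 b4 39 f9 fa
[3] 0x09->0x0d len=4 : b1 63 e9 30
[4] 0x08->0x00 len=6 : fa b1 63 e9 30 b1
query mem[0x04]=0x30, mem[0x01]=0xb1, mem[0x15]=0xb4, mem[0x05]=0xb1, mem[0x0a]=0x63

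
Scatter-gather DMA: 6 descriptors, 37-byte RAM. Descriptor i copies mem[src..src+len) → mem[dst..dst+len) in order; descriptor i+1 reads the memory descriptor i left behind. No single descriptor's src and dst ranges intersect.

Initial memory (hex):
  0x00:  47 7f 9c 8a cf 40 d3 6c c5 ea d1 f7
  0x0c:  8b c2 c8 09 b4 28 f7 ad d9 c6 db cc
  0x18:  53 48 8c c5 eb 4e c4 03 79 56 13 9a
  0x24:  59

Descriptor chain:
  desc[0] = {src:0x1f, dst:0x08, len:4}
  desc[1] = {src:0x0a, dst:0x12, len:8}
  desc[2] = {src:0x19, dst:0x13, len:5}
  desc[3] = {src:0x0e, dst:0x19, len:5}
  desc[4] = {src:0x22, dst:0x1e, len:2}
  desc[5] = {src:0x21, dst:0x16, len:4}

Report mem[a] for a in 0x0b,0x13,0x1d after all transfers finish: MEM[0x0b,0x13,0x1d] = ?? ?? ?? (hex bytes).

[0] 0x1f->0x08 len=4 : 03 79 56 13
[1] 0x0a->0x12 len=8 : 56 13 8b c2 c8 09 b4 28
[2] 0x19->0x13 len=5 : 28 8c c5 eb 4e
[3] 0x0e->0x19 len=5 : c8 09 b4 28 56
[4] 0x22->0x1e len=2 : 13 9a
[5] 0x21->0x16 len=4 : 56 13 9a 59
query mem[0x0b]=0x13, mem[0x13]=0x28, mem[0x1d]=0x56

MEM[0x0b,0x13,0x1d] = 13 28 56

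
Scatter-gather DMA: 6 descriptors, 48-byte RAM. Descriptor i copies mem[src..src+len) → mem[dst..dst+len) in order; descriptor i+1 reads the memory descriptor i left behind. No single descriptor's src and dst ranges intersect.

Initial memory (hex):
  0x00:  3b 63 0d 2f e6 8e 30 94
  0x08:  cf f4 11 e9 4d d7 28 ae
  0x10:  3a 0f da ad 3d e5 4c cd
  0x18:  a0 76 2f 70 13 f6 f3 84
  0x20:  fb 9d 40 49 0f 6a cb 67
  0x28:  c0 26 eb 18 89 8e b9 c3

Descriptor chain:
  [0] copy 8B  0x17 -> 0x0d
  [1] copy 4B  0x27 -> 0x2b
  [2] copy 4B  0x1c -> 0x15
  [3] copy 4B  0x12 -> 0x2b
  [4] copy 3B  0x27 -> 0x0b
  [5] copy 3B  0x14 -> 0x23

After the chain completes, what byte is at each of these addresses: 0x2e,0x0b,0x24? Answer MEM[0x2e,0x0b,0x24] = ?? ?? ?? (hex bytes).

MEM[0x2e,0x0b,0x24] = 13 67 13

  after D0: wrote 8B at 0x0d = cda0762f7013f6f3
  after D1: wrote 4B at 0x2b = 67c026eb
  after D2: wrote 4B at 0x15 = 13f6f384
  after D3: wrote 4B at 0x2b = 13f6f313
  after D4: wrote 3B at 0x0b = 67c026
  after D5: wrote 3B at 0x23 = f313f6
query mem[0x2e]=0x13, mem[0x0b]=0x67, mem[0x24]=0x13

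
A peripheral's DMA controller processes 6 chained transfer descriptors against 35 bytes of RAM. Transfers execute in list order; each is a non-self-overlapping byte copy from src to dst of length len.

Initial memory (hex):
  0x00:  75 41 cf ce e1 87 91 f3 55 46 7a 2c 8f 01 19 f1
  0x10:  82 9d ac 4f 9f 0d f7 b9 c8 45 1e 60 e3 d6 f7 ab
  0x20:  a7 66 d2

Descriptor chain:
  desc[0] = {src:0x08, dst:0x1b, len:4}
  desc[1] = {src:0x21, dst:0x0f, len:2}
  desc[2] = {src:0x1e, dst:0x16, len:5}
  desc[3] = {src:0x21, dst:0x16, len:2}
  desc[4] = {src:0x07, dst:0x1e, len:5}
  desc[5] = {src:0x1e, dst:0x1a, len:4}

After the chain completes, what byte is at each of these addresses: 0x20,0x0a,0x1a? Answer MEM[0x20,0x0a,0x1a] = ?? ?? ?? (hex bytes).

MEM[0x20,0x0a,0x1a] = 46 7a f3

[0] 0x08->0x1b len=4 : 55 46 7a 2c
[1] 0x21->0x0f len=2 : 66 d2
[2] 0x1e->0x16 len=5 : 2c ab a7 66 d2
[3] 0x21->0x16 len=2 : 66 d2
[4] 0x07->0x1e len=5 : f3 55 46 7a 2c
[5] 0x1e->0x1a len=4 : f3 55 46 7a
query mem[0x20]=0x46, mem[0x0a]=0x7a, mem[0x1a]=0xf3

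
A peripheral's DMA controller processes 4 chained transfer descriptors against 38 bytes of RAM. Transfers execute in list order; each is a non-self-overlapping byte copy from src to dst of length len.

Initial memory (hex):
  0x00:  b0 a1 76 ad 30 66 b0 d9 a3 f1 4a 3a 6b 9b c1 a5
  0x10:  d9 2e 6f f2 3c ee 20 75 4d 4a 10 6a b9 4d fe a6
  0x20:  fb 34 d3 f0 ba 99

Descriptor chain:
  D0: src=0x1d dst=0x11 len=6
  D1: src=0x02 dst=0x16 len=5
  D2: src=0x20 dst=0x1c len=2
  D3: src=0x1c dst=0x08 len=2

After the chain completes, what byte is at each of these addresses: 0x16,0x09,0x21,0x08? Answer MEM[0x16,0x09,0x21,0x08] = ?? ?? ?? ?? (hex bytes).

#0 dst[0x11+6] := {0x4d,0xfe,0xa6,0xfb,0x34,0xd3}
#1 dst[0x16+5] := {0x76,0xad,0x30,0x66,0xb0}
#2 dst[0x1c+2] := {0xfb,0x34}
#3 dst[0x08+2] := {0xfb,0x34}
query mem[0x16]=0x76, mem[0x09]=0x34, mem[0x21]=0x34, mem[0x08]=0xfb

MEM[0x16,0x09,0x21,0x08] = 76 34 34 fb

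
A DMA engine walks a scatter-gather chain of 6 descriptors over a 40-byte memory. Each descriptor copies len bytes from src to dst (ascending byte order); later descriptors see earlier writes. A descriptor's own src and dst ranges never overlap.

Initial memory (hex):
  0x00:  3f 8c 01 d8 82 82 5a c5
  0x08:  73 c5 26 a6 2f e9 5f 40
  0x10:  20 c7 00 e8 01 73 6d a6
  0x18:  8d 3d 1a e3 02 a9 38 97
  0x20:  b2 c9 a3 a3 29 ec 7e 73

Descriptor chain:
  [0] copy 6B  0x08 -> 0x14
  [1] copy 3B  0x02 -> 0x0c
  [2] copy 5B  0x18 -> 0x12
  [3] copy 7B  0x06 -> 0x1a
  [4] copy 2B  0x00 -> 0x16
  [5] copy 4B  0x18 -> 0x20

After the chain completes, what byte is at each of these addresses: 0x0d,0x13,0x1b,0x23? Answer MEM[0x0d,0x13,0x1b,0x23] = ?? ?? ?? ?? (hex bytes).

[0] 0x08->0x14 len=6 : 73 c5 26 a6 2f e9
[1] 0x02->0x0c len=3 : 01 d8 82
[2] 0x18->0x12 len=5 : 2f e9 1a e3 02
[3] 0x06->0x1a len=7 : 5a c5 73 c5 26 a6 01
[4] 0x00->0x16 len=2 : 3f 8c
[5] 0x18->0x20 len=4 : 2f e9 5a c5
query mem[0x0d]=0xd8, mem[0x13]=0xe9, mem[0x1b]=0xc5, mem[0x23]=0xc5

MEM[0x0d,0x13,0x1b,0x23] = d8 e9 c5 c5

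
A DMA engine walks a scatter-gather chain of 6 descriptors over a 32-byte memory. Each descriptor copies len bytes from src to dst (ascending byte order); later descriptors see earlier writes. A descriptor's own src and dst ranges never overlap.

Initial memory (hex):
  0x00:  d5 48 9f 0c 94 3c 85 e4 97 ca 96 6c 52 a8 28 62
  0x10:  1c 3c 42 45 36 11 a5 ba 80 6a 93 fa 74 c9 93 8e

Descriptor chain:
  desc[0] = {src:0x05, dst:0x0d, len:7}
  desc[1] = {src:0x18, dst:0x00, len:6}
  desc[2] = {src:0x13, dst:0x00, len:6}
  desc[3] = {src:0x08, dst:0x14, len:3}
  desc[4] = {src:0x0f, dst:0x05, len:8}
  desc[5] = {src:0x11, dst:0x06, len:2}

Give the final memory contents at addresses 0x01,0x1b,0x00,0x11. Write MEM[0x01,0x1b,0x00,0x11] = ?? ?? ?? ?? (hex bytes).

  after D0: wrote 7B at 0x0d = 3c85e497ca966c
  after D1: wrote 6B at 0x00 = 806a93fa74c9
  after D2: wrote 6B at 0x00 = 6c3611a5ba80
  after D3: wrote 3B at 0x14 = 97ca96
  after D4: wrote 8B at 0x05 = e497ca966c97ca96
  after D5: wrote 2B at 0x06 = ca96
query mem[0x01]=0x36, mem[0x1b]=0xfa, mem[0x00]=0x6c, mem[0x11]=0xca

MEM[0x01,0x1b,0x00,0x11] = 36 fa 6c ca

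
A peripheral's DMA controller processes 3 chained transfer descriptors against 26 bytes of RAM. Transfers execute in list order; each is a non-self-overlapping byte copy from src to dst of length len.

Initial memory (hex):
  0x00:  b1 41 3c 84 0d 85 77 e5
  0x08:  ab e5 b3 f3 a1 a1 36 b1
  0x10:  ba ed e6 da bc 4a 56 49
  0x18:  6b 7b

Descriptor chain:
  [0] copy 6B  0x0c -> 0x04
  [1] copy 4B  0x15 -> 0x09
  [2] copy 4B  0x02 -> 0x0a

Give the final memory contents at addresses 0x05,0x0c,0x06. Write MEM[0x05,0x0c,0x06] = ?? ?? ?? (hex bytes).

MEM[0x05,0x0c,0x06] = a1 a1 36

D0: mem[0x04..0x09] <- [a1 a1 36 b1 ba ed]
D1: mem[0x09..0x0c] <- [4a 56 49 6b]
D2: mem[0x0a..0x0d] <- [3c 84 a1 a1]
query mem[0x05]=0xa1, mem[0x0c]=0xa1, mem[0x06]=0x36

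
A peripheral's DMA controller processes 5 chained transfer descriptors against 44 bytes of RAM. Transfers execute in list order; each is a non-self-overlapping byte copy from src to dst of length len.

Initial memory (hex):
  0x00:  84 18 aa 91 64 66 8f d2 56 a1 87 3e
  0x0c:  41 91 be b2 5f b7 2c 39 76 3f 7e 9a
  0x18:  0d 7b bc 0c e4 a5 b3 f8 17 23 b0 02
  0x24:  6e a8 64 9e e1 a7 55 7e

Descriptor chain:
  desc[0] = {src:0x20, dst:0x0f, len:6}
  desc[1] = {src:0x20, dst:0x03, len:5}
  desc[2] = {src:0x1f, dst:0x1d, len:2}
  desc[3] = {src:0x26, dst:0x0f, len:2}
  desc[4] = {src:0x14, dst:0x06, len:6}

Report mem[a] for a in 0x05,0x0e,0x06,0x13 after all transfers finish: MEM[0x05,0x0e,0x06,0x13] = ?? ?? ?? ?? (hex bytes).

MEM[0x05,0x0e,0x06,0x13] = b0 be a8 6e

[0] 0x20->0x0f len=6 : 17 23 b0 02 6e a8
[1] 0x20->0x03 len=5 : 17 23 b0 02 6e
[2] 0x1f->0x1d len=2 : f8 17
[3] 0x26->0x0f len=2 : 64 9e
[4] 0x14->0x06 len=6 : a8 3f 7e 9a 0d 7b
query mem[0x05]=0xb0, mem[0x0e]=0xbe, mem[0x06]=0xa8, mem[0x13]=0x6e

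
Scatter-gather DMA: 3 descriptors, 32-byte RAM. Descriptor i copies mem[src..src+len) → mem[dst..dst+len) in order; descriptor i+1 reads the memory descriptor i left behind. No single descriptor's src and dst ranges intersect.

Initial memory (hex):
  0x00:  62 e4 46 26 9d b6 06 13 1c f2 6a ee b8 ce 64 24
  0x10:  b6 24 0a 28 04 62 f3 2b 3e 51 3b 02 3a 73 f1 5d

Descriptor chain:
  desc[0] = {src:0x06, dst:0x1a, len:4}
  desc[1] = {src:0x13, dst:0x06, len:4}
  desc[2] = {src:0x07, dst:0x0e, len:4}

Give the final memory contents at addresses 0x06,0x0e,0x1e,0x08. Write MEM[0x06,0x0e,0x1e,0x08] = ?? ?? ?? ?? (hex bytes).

#0 dst[0x1a+4] := {0x06,0x13,0x1c,0xf2}
#1 dst[0x06+4] := {0x28,0x04,0x62,0xf3}
#2 dst[0x0e+4] := {0x04,0x62,0xf3,0x6a}
query mem[0x06]=0x28, mem[0x0e]=0x04, mem[0x1e]=0xf1, mem[0x08]=0x62

MEM[0x06,0x0e,0x1e,0x08] = 28 04 f1 62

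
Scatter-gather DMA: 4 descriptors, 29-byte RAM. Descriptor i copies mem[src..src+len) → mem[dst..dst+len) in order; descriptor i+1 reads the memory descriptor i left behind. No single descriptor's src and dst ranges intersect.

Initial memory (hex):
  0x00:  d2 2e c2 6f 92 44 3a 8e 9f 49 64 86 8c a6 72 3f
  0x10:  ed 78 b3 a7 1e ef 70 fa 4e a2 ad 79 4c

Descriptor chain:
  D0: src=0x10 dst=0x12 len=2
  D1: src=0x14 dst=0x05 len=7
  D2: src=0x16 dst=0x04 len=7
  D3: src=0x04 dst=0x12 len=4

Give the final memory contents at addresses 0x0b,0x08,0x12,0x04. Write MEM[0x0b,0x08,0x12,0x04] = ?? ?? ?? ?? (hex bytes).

MEM[0x0b,0x08,0x12,0x04] = ad ad 70 70

#0 dst[0x12+2] := {0xed,0x78}
#1 dst[0x05+7] := {0x1e,0xef,0x70,0xfa,0x4e,0xa2,0xad}
#2 dst[0x04+7] := {0x70,0xfa,0x4e,0xa2,0xad,0x79,0x4c}
#3 dst[0x12+4] := {0x70,0xfa,0x4e,0xa2}
query mem[0x0b]=0xad, mem[0x08]=0xad, mem[0x12]=0x70, mem[0x04]=0x70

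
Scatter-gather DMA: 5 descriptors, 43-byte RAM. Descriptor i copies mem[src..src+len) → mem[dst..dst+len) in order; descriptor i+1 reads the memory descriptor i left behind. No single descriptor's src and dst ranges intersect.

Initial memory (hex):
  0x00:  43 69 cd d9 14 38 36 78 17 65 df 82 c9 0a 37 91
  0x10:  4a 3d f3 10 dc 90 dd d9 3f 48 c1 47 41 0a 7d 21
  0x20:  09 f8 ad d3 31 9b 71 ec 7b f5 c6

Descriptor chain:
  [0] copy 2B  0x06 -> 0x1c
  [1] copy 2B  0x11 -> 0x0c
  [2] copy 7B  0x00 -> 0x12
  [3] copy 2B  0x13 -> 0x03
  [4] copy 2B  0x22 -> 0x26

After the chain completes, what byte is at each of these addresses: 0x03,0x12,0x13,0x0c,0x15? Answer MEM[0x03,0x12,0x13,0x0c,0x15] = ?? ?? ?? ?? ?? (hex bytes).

  after D0: wrote 2B at 0x1c = 3678
  after D1: wrote 2B at 0x0c = 3df3
  after D2: wrote 7B at 0x12 = 4369cdd9143836
  after D3: wrote 2B at 0x03 = 69cd
  after D4: wrote 2B at 0x26 = add3
query mem[0x03]=0x69, mem[0x12]=0x43, mem[0x13]=0x69, mem[0x0c]=0x3d, mem[0x15]=0xd9

MEM[0x03,0x12,0x13,0x0c,0x15] = 69 43 69 3d d9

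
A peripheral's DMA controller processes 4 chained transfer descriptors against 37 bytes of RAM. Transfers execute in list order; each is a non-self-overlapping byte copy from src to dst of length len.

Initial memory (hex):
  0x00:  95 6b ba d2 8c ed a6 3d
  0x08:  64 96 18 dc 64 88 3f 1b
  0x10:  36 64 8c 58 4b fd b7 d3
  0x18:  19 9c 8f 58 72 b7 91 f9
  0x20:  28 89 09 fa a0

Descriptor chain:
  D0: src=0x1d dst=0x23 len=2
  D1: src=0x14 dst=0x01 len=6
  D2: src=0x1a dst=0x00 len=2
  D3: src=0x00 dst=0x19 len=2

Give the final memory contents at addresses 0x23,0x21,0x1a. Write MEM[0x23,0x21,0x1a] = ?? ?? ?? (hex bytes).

[0] 0x1d->0x23 len=2 : b7 91
[1] 0x14->0x01 len=6 : 4b fd b7 d3 19 9c
[2] 0x1a->0x00 len=2 : 8f 58
[3] 0x00->0x19 len=2 : 8f 58
query mem[0x23]=0xb7, mem[0x21]=0x89, mem[0x1a]=0x58

MEM[0x23,0x21,0x1a] = b7 89 58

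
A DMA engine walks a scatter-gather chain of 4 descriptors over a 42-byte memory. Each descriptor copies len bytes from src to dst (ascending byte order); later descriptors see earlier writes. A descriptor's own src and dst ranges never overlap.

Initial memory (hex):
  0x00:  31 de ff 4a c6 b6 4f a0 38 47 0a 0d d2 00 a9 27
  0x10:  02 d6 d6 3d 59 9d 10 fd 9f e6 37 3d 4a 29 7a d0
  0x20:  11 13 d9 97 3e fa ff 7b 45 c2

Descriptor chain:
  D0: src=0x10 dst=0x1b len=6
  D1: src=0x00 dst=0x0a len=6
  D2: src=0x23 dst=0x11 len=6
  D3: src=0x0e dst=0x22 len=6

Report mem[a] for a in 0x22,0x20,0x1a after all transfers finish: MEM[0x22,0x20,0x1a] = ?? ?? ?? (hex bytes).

[0] 0x10->0x1b len=6 : 02 d6 d6 3d 59 9d
[1] 0x00->0x0a len=6 : 31 de ff 4a c6 b6
[2] 0x23->0x11 len=6 : 97 3e fa ff 7b 45
[3] 0x0e->0x22 len=6 : c6 b6 02 97 3e fa
query mem[0x22]=0xc6, mem[0x20]=0x9d, mem[0x1a]=0x37

MEM[0x22,0x20,0x1a] = c6 9d 37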